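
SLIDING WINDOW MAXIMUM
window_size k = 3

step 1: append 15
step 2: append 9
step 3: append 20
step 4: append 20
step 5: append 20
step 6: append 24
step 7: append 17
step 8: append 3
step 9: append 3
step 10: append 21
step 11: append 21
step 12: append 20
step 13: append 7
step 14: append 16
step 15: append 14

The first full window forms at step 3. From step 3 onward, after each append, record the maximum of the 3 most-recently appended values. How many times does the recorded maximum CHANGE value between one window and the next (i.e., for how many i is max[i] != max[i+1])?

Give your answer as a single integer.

step 1: append 15 -> window=[15] (not full yet)
step 2: append 9 -> window=[15, 9] (not full yet)
step 3: append 20 -> window=[15, 9, 20] -> max=20
step 4: append 20 -> window=[9, 20, 20] -> max=20
step 5: append 20 -> window=[20, 20, 20] -> max=20
step 6: append 24 -> window=[20, 20, 24] -> max=24
step 7: append 17 -> window=[20, 24, 17] -> max=24
step 8: append 3 -> window=[24, 17, 3] -> max=24
step 9: append 3 -> window=[17, 3, 3] -> max=17
step 10: append 21 -> window=[3, 3, 21] -> max=21
step 11: append 21 -> window=[3, 21, 21] -> max=21
step 12: append 20 -> window=[21, 21, 20] -> max=21
step 13: append 7 -> window=[21, 20, 7] -> max=21
step 14: append 16 -> window=[20, 7, 16] -> max=20
step 15: append 14 -> window=[7, 16, 14] -> max=16
Recorded maximums: 20 20 20 24 24 24 17 21 21 21 21 20 16
Changes between consecutive maximums: 5

Answer: 5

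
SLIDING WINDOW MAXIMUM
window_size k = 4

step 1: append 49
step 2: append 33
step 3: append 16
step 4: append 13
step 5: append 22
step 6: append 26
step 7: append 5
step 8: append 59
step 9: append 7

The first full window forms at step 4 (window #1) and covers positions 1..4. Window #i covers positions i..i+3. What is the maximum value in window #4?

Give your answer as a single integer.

step 1: append 49 -> window=[49] (not full yet)
step 2: append 33 -> window=[49, 33] (not full yet)
step 3: append 16 -> window=[49, 33, 16] (not full yet)
step 4: append 13 -> window=[49, 33, 16, 13] -> max=49
step 5: append 22 -> window=[33, 16, 13, 22] -> max=33
step 6: append 26 -> window=[16, 13, 22, 26] -> max=26
step 7: append 5 -> window=[13, 22, 26, 5] -> max=26
Window #4 max = 26

Answer: 26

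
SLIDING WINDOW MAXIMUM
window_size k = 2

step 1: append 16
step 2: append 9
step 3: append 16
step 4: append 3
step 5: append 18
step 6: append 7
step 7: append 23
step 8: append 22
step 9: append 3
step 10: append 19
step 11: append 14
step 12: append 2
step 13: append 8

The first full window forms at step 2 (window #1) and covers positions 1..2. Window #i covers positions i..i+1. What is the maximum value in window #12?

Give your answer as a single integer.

Answer: 8

Derivation:
step 1: append 16 -> window=[16] (not full yet)
step 2: append 9 -> window=[16, 9] -> max=16
step 3: append 16 -> window=[9, 16] -> max=16
step 4: append 3 -> window=[16, 3] -> max=16
step 5: append 18 -> window=[3, 18] -> max=18
step 6: append 7 -> window=[18, 7] -> max=18
step 7: append 23 -> window=[7, 23] -> max=23
step 8: append 22 -> window=[23, 22] -> max=23
step 9: append 3 -> window=[22, 3] -> max=22
step 10: append 19 -> window=[3, 19] -> max=19
step 11: append 14 -> window=[19, 14] -> max=19
step 12: append 2 -> window=[14, 2] -> max=14
step 13: append 8 -> window=[2, 8] -> max=8
Window #12 max = 8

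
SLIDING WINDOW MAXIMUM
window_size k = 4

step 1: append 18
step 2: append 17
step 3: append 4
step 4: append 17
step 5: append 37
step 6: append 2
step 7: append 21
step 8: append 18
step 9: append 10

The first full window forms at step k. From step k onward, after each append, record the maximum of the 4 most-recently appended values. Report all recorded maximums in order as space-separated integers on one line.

step 1: append 18 -> window=[18] (not full yet)
step 2: append 17 -> window=[18, 17] (not full yet)
step 3: append 4 -> window=[18, 17, 4] (not full yet)
step 4: append 17 -> window=[18, 17, 4, 17] -> max=18
step 5: append 37 -> window=[17, 4, 17, 37] -> max=37
step 6: append 2 -> window=[4, 17, 37, 2] -> max=37
step 7: append 21 -> window=[17, 37, 2, 21] -> max=37
step 8: append 18 -> window=[37, 2, 21, 18] -> max=37
step 9: append 10 -> window=[2, 21, 18, 10] -> max=21

Answer: 18 37 37 37 37 21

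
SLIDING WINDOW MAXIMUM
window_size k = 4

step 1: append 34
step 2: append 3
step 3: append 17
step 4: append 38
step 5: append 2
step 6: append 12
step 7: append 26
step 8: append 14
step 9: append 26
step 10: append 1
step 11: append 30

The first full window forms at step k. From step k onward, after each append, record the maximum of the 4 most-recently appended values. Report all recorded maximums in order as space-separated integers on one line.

Answer: 38 38 38 38 26 26 26 30

Derivation:
step 1: append 34 -> window=[34] (not full yet)
step 2: append 3 -> window=[34, 3] (not full yet)
step 3: append 17 -> window=[34, 3, 17] (not full yet)
step 4: append 38 -> window=[34, 3, 17, 38] -> max=38
step 5: append 2 -> window=[3, 17, 38, 2] -> max=38
step 6: append 12 -> window=[17, 38, 2, 12] -> max=38
step 7: append 26 -> window=[38, 2, 12, 26] -> max=38
step 8: append 14 -> window=[2, 12, 26, 14] -> max=26
step 9: append 26 -> window=[12, 26, 14, 26] -> max=26
step 10: append 1 -> window=[26, 14, 26, 1] -> max=26
step 11: append 30 -> window=[14, 26, 1, 30] -> max=30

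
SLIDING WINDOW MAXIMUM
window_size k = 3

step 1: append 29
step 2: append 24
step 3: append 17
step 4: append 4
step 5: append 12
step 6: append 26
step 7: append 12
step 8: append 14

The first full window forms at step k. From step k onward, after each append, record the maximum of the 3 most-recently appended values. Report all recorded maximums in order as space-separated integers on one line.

Answer: 29 24 17 26 26 26

Derivation:
step 1: append 29 -> window=[29] (not full yet)
step 2: append 24 -> window=[29, 24] (not full yet)
step 3: append 17 -> window=[29, 24, 17] -> max=29
step 4: append 4 -> window=[24, 17, 4] -> max=24
step 5: append 12 -> window=[17, 4, 12] -> max=17
step 6: append 26 -> window=[4, 12, 26] -> max=26
step 7: append 12 -> window=[12, 26, 12] -> max=26
step 8: append 14 -> window=[26, 12, 14] -> max=26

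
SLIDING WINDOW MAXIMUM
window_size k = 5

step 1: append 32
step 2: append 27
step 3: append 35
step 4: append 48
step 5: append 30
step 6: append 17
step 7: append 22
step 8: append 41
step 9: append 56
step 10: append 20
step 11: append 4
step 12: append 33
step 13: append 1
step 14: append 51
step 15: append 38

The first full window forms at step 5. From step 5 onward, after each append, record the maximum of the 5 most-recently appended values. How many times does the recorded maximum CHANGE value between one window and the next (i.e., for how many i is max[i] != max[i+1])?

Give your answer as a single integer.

Answer: 2

Derivation:
step 1: append 32 -> window=[32] (not full yet)
step 2: append 27 -> window=[32, 27] (not full yet)
step 3: append 35 -> window=[32, 27, 35] (not full yet)
step 4: append 48 -> window=[32, 27, 35, 48] (not full yet)
step 5: append 30 -> window=[32, 27, 35, 48, 30] -> max=48
step 6: append 17 -> window=[27, 35, 48, 30, 17] -> max=48
step 7: append 22 -> window=[35, 48, 30, 17, 22] -> max=48
step 8: append 41 -> window=[48, 30, 17, 22, 41] -> max=48
step 9: append 56 -> window=[30, 17, 22, 41, 56] -> max=56
step 10: append 20 -> window=[17, 22, 41, 56, 20] -> max=56
step 11: append 4 -> window=[22, 41, 56, 20, 4] -> max=56
step 12: append 33 -> window=[41, 56, 20, 4, 33] -> max=56
step 13: append 1 -> window=[56, 20, 4, 33, 1] -> max=56
step 14: append 51 -> window=[20, 4, 33, 1, 51] -> max=51
step 15: append 38 -> window=[4, 33, 1, 51, 38] -> max=51
Recorded maximums: 48 48 48 48 56 56 56 56 56 51 51
Changes between consecutive maximums: 2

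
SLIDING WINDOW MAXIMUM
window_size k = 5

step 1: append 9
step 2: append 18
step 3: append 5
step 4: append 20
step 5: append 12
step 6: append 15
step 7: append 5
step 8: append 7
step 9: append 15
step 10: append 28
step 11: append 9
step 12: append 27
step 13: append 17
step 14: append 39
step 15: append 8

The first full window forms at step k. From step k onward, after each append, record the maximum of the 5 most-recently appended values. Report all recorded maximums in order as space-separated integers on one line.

step 1: append 9 -> window=[9] (not full yet)
step 2: append 18 -> window=[9, 18] (not full yet)
step 3: append 5 -> window=[9, 18, 5] (not full yet)
step 4: append 20 -> window=[9, 18, 5, 20] (not full yet)
step 5: append 12 -> window=[9, 18, 5, 20, 12] -> max=20
step 6: append 15 -> window=[18, 5, 20, 12, 15] -> max=20
step 7: append 5 -> window=[5, 20, 12, 15, 5] -> max=20
step 8: append 7 -> window=[20, 12, 15, 5, 7] -> max=20
step 9: append 15 -> window=[12, 15, 5, 7, 15] -> max=15
step 10: append 28 -> window=[15, 5, 7, 15, 28] -> max=28
step 11: append 9 -> window=[5, 7, 15, 28, 9] -> max=28
step 12: append 27 -> window=[7, 15, 28, 9, 27] -> max=28
step 13: append 17 -> window=[15, 28, 9, 27, 17] -> max=28
step 14: append 39 -> window=[28, 9, 27, 17, 39] -> max=39
step 15: append 8 -> window=[9, 27, 17, 39, 8] -> max=39

Answer: 20 20 20 20 15 28 28 28 28 39 39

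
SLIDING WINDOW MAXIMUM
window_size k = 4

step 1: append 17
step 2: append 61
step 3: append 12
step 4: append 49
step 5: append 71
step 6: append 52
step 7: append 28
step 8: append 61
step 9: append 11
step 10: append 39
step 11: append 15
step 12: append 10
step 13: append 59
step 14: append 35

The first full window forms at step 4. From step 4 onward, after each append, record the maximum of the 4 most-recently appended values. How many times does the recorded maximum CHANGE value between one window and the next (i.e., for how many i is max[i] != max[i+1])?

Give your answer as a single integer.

Answer: 4

Derivation:
step 1: append 17 -> window=[17] (not full yet)
step 2: append 61 -> window=[17, 61] (not full yet)
step 3: append 12 -> window=[17, 61, 12] (not full yet)
step 4: append 49 -> window=[17, 61, 12, 49] -> max=61
step 5: append 71 -> window=[61, 12, 49, 71] -> max=71
step 6: append 52 -> window=[12, 49, 71, 52] -> max=71
step 7: append 28 -> window=[49, 71, 52, 28] -> max=71
step 8: append 61 -> window=[71, 52, 28, 61] -> max=71
step 9: append 11 -> window=[52, 28, 61, 11] -> max=61
step 10: append 39 -> window=[28, 61, 11, 39] -> max=61
step 11: append 15 -> window=[61, 11, 39, 15] -> max=61
step 12: append 10 -> window=[11, 39, 15, 10] -> max=39
step 13: append 59 -> window=[39, 15, 10, 59] -> max=59
step 14: append 35 -> window=[15, 10, 59, 35] -> max=59
Recorded maximums: 61 71 71 71 71 61 61 61 39 59 59
Changes between consecutive maximums: 4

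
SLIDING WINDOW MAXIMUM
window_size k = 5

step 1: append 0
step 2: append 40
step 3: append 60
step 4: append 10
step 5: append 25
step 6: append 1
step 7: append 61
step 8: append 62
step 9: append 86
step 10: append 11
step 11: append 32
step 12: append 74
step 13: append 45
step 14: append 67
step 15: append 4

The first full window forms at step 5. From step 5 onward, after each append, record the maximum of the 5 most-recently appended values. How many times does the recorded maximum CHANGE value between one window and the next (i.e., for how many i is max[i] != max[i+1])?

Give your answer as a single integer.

step 1: append 0 -> window=[0] (not full yet)
step 2: append 40 -> window=[0, 40] (not full yet)
step 3: append 60 -> window=[0, 40, 60] (not full yet)
step 4: append 10 -> window=[0, 40, 60, 10] (not full yet)
step 5: append 25 -> window=[0, 40, 60, 10, 25] -> max=60
step 6: append 1 -> window=[40, 60, 10, 25, 1] -> max=60
step 7: append 61 -> window=[60, 10, 25, 1, 61] -> max=61
step 8: append 62 -> window=[10, 25, 1, 61, 62] -> max=62
step 9: append 86 -> window=[25, 1, 61, 62, 86] -> max=86
step 10: append 11 -> window=[1, 61, 62, 86, 11] -> max=86
step 11: append 32 -> window=[61, 62, 86, 11, 32] -> max=86
step 12: append 74 -> window=[62, 86, 11, 32, 74] -> max=86
step 13: append 45 -> window=[86, 11, 32, 74, 45] -> max=86
step 14: append 67 -> window=[11, 32, 74, 45, 67] -> max=74
step 15: append 4 -> window=[32, 74, 45, 67, 4] -> max=74
Recorded maximums: 60 60 61 62 86 86 86 86 86 74 74
Changes between consecutive maximums: 4

Answer: 4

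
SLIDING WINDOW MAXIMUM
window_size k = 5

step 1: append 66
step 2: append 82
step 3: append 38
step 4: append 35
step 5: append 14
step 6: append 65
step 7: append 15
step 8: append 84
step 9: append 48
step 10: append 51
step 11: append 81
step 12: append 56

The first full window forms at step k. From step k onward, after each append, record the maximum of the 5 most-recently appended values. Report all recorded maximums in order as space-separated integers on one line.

Answer: 82 82 65 84 84 84 84 84

Derivation:
step 1: append 66 -> window=[66] (not full yet)
step 2: append 82 -> window=[66, 82] (not full yet)
step 3: append 38 -> window=[66, 82, 38] (not full yet)
step 4: append 35 -> window=[66, 82, 38, 35] (not full yet)
step 5: append 14 -> window=[66, 82, 38, 35, 14] -> max=82
step 6: append 65 -> window=[82, 38, 35, 14, 65] -> max=82
step 7: append 15 -> window=[38, 35, 14, 65, 15] -> max=65
step 8: append 84 -> window=[35, 14, 65, 15, 84] -> max=84
step 9: append 48 -> window=[14, 65, 15, 84, 48] -> max=84
step 10: append 51 -> window=[65, 15, 84, 48, 51] -> max=84
step 11: append 81 -> window=[15, 84, 48, 51, 81] -> max=84
step 12: append 56 -> window=[84, 48, 51, 81, 56] -> max=84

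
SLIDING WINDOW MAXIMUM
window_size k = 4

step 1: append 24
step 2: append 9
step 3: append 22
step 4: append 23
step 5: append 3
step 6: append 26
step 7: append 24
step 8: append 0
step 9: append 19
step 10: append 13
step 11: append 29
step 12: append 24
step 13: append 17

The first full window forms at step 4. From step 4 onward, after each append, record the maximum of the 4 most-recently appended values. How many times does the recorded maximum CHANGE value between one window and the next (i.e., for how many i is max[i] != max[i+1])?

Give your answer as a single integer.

Answer: 4

Derivation:
step 1: append 24 -> window=[24] (not full yet)
step 2: append 9 -> window=[24, 9] (not full yet)
step 3: append 22 -> window=[24, 9, 22] (not full yet)
step 4: append 23 -> window=[24, 9, 22, 23] -> max=24
step 5: append 3 -> window=[9, 22, 23, 3] -> max=23
step 6: append 26 -> window=[22, 23, 3, 26] -> max=26
step 7: append 24 -> window=[23, 3, 26, 24] -> max=26
step 8: append 0 -> window=[3, 26, 24, 0] -> max=26
step 9: append 19 -> window=[26, 24, 0, 19] -> max=26
step 10: append 13 -> window=[24, 0, 19, 13] -> max=24
step 11: append 29 -> window=[0, 19, 13, 29] -> max=29
step 12: append 24 -> window=[19, 13, 29, 24] -> max=29
step 13: append 17 -> window=[13, 29, 24, 17] -> max=29
Recorded maximums: 24 23 26 26 26 26 24 29 29 29
Changes between consecutive maximums: 4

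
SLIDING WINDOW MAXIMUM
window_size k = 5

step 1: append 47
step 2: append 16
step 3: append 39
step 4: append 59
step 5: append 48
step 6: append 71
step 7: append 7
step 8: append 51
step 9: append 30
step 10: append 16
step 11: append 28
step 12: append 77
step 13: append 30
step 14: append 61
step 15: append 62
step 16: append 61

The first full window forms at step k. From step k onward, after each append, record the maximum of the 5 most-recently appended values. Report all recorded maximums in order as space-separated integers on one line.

step 1: append 47 -> window=[47] (not full yet)
step 2: append 16 -> window=[47, 16] (not full yet)
step 3: append 39 -> window=[47, 16, 39] (not full yet)
step 4: append 59 -> window=[47, 16, 39, 59] (not full yet)
step 5: append 48 -> window=[47, 16, 39, 59, 48] -> max=59
step 6: append 71 -> window=[16, 39, 59, 48, 71] -> max=71
step 7: append 7 -> window=[39, 59, 48, 71, 7] -> max=71
step 8: append 51 -> window=[59, 48, 71, 7, 51] -> max=71
step 9: append 30 -> window=[48, 71, 7, 51, 30] -> max=71
step 10: append 16 -> window=[71, 7, 51, 30, 16] -> max=71
step 11: append 28 -> window=[7, 51, 30, 16, 28] -> max=51
step 12: append 77 -> window=[51, 30, 16, 28, 77] -> max=77
step 13: append 30 -> window=[30, 16, 28, 77, 30] -> max=77
step 14: append 61 -> window=[16, 28, 77, 30, 61] -> max=77
step 15: append 62 -> window=[28, 77, 30, 61, 62] -> max=77
step 16: append 61 -> window=[77, 30, 61, 62, 61] -> max=77

Answer: 59 71 71 71 71 71 51 77 77 77 77 77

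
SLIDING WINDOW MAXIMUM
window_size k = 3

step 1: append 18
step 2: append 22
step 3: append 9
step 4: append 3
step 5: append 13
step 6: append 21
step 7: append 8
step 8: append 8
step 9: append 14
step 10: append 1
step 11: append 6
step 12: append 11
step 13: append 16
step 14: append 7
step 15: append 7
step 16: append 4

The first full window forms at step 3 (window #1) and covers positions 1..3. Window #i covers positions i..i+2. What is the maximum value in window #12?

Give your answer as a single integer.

Answer: 16

Derivation:
step 1: append 18 -> window=[18] (not full yet)
step 2: append 22 -> window=[18, 22] (not full yet)
step 3: append 9 -> window=[18, 22, 9] -> max=22
step 4: append 3 -> window=[22, 9, 3] -> max=22
step 5: append 13 -> window=[9, 3, 13] -> max=13
step 6: append 21 -> window=[3, 13, 21] -> max=21
step 7: append 8 -> window=[13, 21, 8] -> max=21
step 8: append 8 -> window=[21, 8, 8] -> max=21
step 9: append 14 -> window=[8, 8, 14] -> max=14
step 10: append 1 -> window=[8, 14, 1] -> max=14
step 11: append 6 -> window=[14, 1, 6] -> max=14
step 12: append 11 -> window=[1, 6, 11] -> max=11
step 13: append 16 -> window=[6, 11, 16] -> max=16
step 14: append 7 -> window=[11, 16, 7] -> max=16
Window #12 max = 16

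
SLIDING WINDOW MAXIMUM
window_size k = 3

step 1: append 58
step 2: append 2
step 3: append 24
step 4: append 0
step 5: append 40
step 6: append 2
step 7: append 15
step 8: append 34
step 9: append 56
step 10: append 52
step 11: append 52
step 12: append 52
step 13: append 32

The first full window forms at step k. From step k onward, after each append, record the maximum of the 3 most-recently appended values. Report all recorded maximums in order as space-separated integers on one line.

step 1: append 58 -> window=[58] (not full yet)
step 2: append 2 -> window=[58, 2] (not full yet)
step 3: append 24 -> window=[58, 2, 24] -> max=58
step 4: append 0 -> window=[2, 24, 0] -> max=24
step 5: append 40 -> window=[24, 0, 40] -> max=40
step 6: append 2 -> window=[0, 40, 2] -> max=40
step 7: append 15 -> window=[40, 2, 15] -> max=40
step 8: append 34 -> window=[2, 15, 34] -> max=34
step 9: append 56 -> window=[15, 34, 56] -> max=56
step 10: append 52 -> window=[34, 56, 52] -> max=56
step 11: append 52 -> window=[56, 52, 52] -> max=56
step 12: append 52 -> window=[52, 52, 52] -> max=52
step 13: append 32 -> window=[52, 52, 32] -> max=52

Answer: 58 24 40 40 40 34 56 56 56 52 52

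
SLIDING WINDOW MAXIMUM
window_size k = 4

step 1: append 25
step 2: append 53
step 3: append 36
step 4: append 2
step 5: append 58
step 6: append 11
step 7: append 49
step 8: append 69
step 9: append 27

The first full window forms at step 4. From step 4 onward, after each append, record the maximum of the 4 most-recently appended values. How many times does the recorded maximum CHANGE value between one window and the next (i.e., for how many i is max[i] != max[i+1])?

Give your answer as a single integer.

step 1: append 25 -> window=[25] (not full yet)
step 2: append 53 -> window=[25, 53] (not full yet)
step 3: append 36 -> window=[25, 53, 36] (not full yet)
step 4: append 2 -> window=[25, 53, 36, 2] -> max=53
step 5: append 58 -> window=[53, 36, 2, 58] -> max=58
step 6: append 11 -> window=[36, 2, 58, 11] -> max=58
step 7: append 49 -> window=[2, 58, 11, 49] -> max=58
step 8: append 69 -> window=[58, 11, 49, 69] -> max=69
step 9: append 27 -> window=[11, 49, 69, 27] -> max=69
Recorded maximums: 53 58 58 58 69 69
Changes between consecutive maximums: 2

Answer: 2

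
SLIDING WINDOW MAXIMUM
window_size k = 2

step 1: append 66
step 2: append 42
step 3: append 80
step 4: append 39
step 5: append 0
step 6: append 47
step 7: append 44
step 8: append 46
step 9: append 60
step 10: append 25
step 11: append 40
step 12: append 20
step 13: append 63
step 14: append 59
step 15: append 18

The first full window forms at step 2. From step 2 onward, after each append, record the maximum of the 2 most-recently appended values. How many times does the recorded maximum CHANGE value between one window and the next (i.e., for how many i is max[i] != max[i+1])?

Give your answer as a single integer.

step 1: append 66 -> window=[66] (not full yet)
step 2: append 42 -> window=[66, 42] -> max=66
step 3: append 80 -> window=[42, 80] -> max=80
step 4: append 39 -> window=[80, 39] -> max=80
step 5: append 0 -> window=[39, 0] -> max=39
step 6: append 47 -> window=[0, 47] -> max=47
step 7: append 44 -> window=[47, 44] -> max=47
step 8: append 46 -> window=[44, 46] -> max=46
step 9: append 60 -> window=[46, 60] -> max=60
step 10: append 25 -> window=[60, 25] -> max=60
step 11: append 40 -> window=[25, 40] -> max=40
step 12: append 20 -> window=[40, 20] -> max=40
step 13: append 63 -> window=[20, 63] -> max=63
step 14: append 59 -> window=[63, 59] -> max=63
step 15: append 18 -> window=[59, 18] -> max=59
Recorded maximums: 66 80 80 39 47 47 46 60 60 40 40 63 63 59
Changes between consecutive maximums: 8

Answer: 8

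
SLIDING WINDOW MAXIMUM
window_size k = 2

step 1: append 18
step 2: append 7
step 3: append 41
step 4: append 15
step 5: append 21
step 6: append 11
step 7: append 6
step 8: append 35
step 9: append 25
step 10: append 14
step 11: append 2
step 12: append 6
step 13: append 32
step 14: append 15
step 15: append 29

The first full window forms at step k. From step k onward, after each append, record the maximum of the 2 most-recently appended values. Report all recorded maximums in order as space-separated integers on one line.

step 1: append 18 -> window=[18] (not full yet)
step 2: append 7 -> window=[18, 7] -> max=18
step 3: append 41 -> window=[7, 41] -> max=41
step 4: append 15 -> window=[41, 15] -> max=41
step 5: append 21 -> window=[15, 21] -> max=21
step 6: append 11 -> window=[21, 11] -> max=21
step 7: append 6 -> window=[11, 6] -> max=11
step 8: append 35 -> window=[6, 35] -> max=35
step 9: append 25 -> window=[35, 25] -> max=35
step 10: append 14 -> window=[25, 14] -> max=25
step 11: append 2 -> window=[14, 2] -> max=14
step 12: append 6 -> window=[2, 6] -> max=6
step 13: append 32 -> window=[6, 32] -> max=32
step 14: append 15 -> window=[32, 15] -> max=32
step 15: append 29 -> window=[15, 29] -> max=29

Answer: 18 41 41 21 21 11 35 35 25 14 6 32 32 29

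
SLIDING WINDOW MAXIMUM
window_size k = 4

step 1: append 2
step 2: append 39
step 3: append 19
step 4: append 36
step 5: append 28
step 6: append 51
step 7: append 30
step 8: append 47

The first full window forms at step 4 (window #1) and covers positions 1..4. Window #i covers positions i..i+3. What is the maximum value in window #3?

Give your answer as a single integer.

step 1: append 2 -> window=[2] (not full yet)
step 2: append 39 -> window=[2, 39] (not full yet)
step 3: append 19 -> window=[2, 39, 19] (not full yet)
step 4: append 36 -> window=[2, 39, 19, 36] -> max=39
step 5: append 28 -> window=[39, 19, 36, 28] -> max=39
step 6: append 51 -> window=[19, 36, 28, 51] -> max=51
Window #3 max = 51

Answer: 51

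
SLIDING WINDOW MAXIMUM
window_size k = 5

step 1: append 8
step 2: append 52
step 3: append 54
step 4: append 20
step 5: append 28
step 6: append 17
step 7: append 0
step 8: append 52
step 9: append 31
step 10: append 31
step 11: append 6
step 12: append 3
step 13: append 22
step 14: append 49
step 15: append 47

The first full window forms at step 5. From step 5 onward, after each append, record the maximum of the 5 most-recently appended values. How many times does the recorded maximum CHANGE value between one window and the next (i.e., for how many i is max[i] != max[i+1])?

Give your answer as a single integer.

step 1: append 8 -> window=[8] (not full yet)
step 2: append 52 -> window=[8, 52] (not full yet)
step 3: append 54 -> window=[8, 52, 54] (not full yet)
step 4: append 20 -> window=[8, 52, 54, 20] (not full yet)
step 5: append 28 -> window=[8, 52, 54, 20, 28] -> max=54
step 6: append 17 -> window=[52, 54, 20, 28, 17] -> max=54
step 7: append 0 -> window=[54, 20, 28, 17, 0] -> max=54
step 8: append 52 -> window=[20, 28, 17, 0, 52] -> max=52
step 9: append 31 -> window=[28, 17, 0, 52, 31] -> max=52
step 10: append 31 -> window=[17, 0, 52, 31, 31] -> max=52
step 11: append 6 -> window=[0, 52, 31, 31, 6] -> max=52
step 12: append 3 -> window=[52, 31, 31, 6, 3] -> max=52
step 13: append 22 -> window=[31, 31, 6, 3, 22] -> max=31
step 14: append 49 -> window=[31, 6, 3, 22, 49] -> max=49
step 15: append 47 -> window=[6, 3, 22, 49, 47] -> max=49
Recorded maximums: 54 54 54 52 52 52 52 52 31 49 49
Changes between consecutive maximums: 3

Answer: 3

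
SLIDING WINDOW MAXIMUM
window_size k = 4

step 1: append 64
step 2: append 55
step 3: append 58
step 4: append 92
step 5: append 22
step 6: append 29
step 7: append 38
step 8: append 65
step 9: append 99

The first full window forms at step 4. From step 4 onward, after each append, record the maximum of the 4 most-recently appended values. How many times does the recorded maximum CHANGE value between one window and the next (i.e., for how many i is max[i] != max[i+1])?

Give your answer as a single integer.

Answer: 2

Derivation:
step 1: append 64 -> window=[64] (not full yet)
step 2: append 55 -> window=[64, 55] (not full yet)
step 3: append 58 -> window=[64, 55, 58] (not full yet)
step 4: append 92 -> window=[64, 55, 58, 92] -> max=92
step 5: append 22 -> window=[55, 58, 92, 22] -> max=92
step 6: append 29 -> window=[58, 92, 22, 29] -> max=92
step 7: append 38 -> window=[92, 22, 29, 38] -> max=92
step 8: append 65 -> window=[22, 29, 38, 65] -> max=65
step 9: append 99 -> window=[29, 38, 65, 99] -> max=99
Recorded maximums: 92 92 92 92 65 99
Changes between consecutive maximums: 2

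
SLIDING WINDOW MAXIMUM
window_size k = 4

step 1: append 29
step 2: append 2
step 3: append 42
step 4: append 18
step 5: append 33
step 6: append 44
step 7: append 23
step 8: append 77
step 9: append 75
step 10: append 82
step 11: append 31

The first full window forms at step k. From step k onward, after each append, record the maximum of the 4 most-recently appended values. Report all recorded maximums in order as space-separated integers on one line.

Answer: 42 42 44 44 77 77 82 82

Derivation:
step 1: append 29 -> window=[29] (not full yet)
step 2: append 2 -> window=[29, 2] (not full yet)
step 3: append 42 -> window=[29, 2, 42] (not full yet)
step 4: append 18 -> window=[29, 2, 42, 18] -> max=42
step 5: append 33 -> window=[2, 42, 18, 33] -> max=42
step 6: append 44 -> window=[42, 18, 33, 44] -> max=44
step 7: append 23 -> window=[18, 33, 44, 23] -> max=44
step 8: append 77 -> window=[33, 44, 23, 77] -> max=77
step 9: append 75 -> window=[44, 23, 77, 75] -> max=77
step 10: append 82 -> window=[23, 77, 75, 82] -> max=82
step 11: append 31 -> window=[77, 75, 82, 31] -> max=82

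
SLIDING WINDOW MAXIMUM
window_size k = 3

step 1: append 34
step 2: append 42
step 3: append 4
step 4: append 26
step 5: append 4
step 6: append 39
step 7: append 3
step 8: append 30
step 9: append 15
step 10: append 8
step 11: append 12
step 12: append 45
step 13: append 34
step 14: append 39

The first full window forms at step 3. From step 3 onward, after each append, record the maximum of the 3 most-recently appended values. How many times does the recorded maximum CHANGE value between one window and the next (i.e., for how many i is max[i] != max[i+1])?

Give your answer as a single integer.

step 1: append 34 -> window=[34] (not full yet)
step 2: append 42 -> window=[34, 42] (not full yet)
step 3: append 4 -> window=[34, 42, 4] -> max=42
step 4: append 26 -> window=[42, 4, 26] -> max=42
step 5: append 4 -> window=[4, 26, 4] -> max=26
step 6: append 39 -> window=[26, 4, 39] -> max=39
step 7: append 3 -> window=[4, 39, 3] -> max=39
step 8: append 30 -> window=[39, 3, 30] -> max=39
step 9: append 15 -> window=[3, 30, 15] -> max=30
step 10: append 8 -> window=[30, 15, 8] -> max=30
step 11: append 12 -> window=[15, 8, 12] -> max=15
step 12: append 45 -> window=[8, 12, 45] -> max=45
step 13: append 34 -> window=[12, 45, 34] -> max=45
step 14: append 39 -> window=[45, 34, 39] -> max=45
Recorded maximums: 42 42 26 39 39 39 30 30 15 45 45 45
Changes between consecutive maximums: 5

Answer: 5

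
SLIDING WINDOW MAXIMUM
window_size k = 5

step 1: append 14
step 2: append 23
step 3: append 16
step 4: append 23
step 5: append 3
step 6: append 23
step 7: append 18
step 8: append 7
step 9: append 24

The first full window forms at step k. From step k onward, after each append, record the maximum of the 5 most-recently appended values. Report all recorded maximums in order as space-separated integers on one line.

step 1: append 14 -> window=[14] (not full yet)
step 2: append 23 -> window=[14, 23] (not full yet)
step 3: append 16 -> window=[14, 23, 16] (not full yet)
step 4: append 23 -> window=[14, 23, 16, 23] (not full yet)
step 5: append 3 -> window=[14, 23, 16, 23, 3] -> max=23
step 6: append 23 -> window=[23, 16, 23, 3, 23] -> max=23
step 7: append 18 -> window=[16, 23, 3, 23, 18] -> max=23
step 8: append 7 -> window=[23, 3, 23, 18, 7] -> max=23
step 9: append 24 -> window=[3, 23, 18, 7, 24] -> max=24

Answer: 23 23 23 23 24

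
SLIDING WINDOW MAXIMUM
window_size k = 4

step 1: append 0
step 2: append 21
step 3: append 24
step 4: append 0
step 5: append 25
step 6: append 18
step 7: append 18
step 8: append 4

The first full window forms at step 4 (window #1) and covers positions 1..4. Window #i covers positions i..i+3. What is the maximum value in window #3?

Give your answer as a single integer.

step 1: append 0 -> window=[0] (not full yet)
step 2: append 21 -> window=[0, 21] (not full yet)
step 3: append 24 -> window=[0, 21, 24] (not full yet)
step 4: append 0 -> window=[0, 21, 24, 0] -> max=24
step 5: append 25 -> window=[21, 24, 0, 25] -> max=25
step 6: append 18 -> window=[24, 0, 25, 18] -> max=25
Window #3 max = 25

Answer: 25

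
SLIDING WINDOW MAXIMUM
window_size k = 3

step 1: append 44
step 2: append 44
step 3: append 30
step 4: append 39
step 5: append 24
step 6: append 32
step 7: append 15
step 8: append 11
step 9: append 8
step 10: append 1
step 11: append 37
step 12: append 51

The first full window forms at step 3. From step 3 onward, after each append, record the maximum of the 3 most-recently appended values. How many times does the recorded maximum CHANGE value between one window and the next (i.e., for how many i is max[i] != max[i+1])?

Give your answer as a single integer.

Answer: 6

Derivation:
step 1: append 44 -> window=[44] (not full yet)
step 2: append 44 -> window=[44, 44] (not full yet)
step 3: append 30 -> window=[44, 44, 30] -> max=44
step 4: append 39 -> window=[44, 30, 39] -> max=44
step 5: append 24 -> window=[30, 39, 24] -> max=39
step 6: append 32 -> window=[39, 24, 32] -> max=39
step 7: append 15 -> window=[24, 32, 15] -> max=32
step 8: append 11 -> window=[32, 15, 11] -> max=32
step 9: append 8 -> window=[15, 11, 8] -> max=15
step 10: append 1 -> window=[11, 8, 1] -> max=11
step 11: append 37 -> window=[8, 1, 37] -> max=37
step 12: append 51 -> window=[1, 37, 51] -> max=51
Recorded maximums: 44 44 39 39 32 32 15 11 37 51
Changes between consecutive maximums: 6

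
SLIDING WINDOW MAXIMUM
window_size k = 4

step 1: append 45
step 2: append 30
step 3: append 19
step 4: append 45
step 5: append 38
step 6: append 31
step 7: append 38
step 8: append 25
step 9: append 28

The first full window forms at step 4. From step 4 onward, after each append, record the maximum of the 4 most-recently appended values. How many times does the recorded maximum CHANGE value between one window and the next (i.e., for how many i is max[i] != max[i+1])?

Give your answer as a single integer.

Answer: 1

Derivation:
step 1: append 45 -> window=[45] (not full yet)
step 2: append 30 -> window=[45, 30] (not full yet)
step 3: append 19 -> window=[45, 30, 19] (not full yet)
step 4: append 45 -> window=[45, 30, 19, 45] -> max=45
step 5: append 38 -> window=[30, 19, 45, 38] -> max=45
step 6: append 31 -> window=[19, 45, 38, 31] -> max=45
step 7: append 38 -> window=[45, 38, 31, 38] -> max=45
step 8: append 25 -> window=[38, 31, 38, 25] -> max=38
step 9: append 28 -> window=[31, 38, 25, 28] -> max=38
Recorded maximums: 45 45 45 45 38 38
Changes between consecutive maximums: 1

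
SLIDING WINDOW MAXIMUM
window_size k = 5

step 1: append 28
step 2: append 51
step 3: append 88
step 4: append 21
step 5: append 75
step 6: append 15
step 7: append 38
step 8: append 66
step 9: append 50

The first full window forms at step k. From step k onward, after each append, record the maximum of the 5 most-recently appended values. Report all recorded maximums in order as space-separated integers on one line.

step 1: append 28 -> window=[28] (not full yet)
step 2: append 51 -> window=[28, 51] (not full yet)
step 3: append 88 -> window=[28, 51, 88] (not full yet)
step 4: append 21 -> window=[28, 51, 88, 21] (not full yet)
step 5: append 75 -> window=[28, 51, 88, 21, 75] -> max=88
step 6: append 15 -> window=[51, 88, 21, 75, 15] -> max=88
step 7: append 38 -> window=[88, 21, 75, 15, 38] -> max=88
step 8: append 66 -> window=[21, 75, 15, 38, 66] -> max=75
step 9: append 50 -> window=[75, 15, 38, 66, 50] -> max=75

Answer: 88 88 88 75 75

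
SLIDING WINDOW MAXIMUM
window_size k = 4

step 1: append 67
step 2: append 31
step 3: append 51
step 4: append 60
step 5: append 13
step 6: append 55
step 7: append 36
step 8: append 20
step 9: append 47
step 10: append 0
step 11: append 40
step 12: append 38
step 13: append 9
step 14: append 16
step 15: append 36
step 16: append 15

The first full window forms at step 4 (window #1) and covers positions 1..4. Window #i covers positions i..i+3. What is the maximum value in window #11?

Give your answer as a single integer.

step 1: append 67 -> window=[67] (not full yet)
step 2: append 31 -> window=[67, 31] (not full yet)
step 3: append 51 -> window=[67, 31, 51] (not full yet)
step 4: append 60 -> window=[67, 31, 51, 60] -> max=67
step 5: append 13 -> window=[31, 51, 60, 13] -> max=60
step 6: append 55 -> window=[51, 60, 13, 55] -> max=60
step 7: append 36 -> window=[60, 13, 55, 36] -> max=60
step 8: append 20 -> window=[13, 55, 36, 20] -> max=55
step 9: append 47 -> window=[55, 36, 20, 47] -> max=55
step 10: append 0 -> window=[36, 20, 47, 0] -> max=47
step 11: append 40 -> window=[20, 47, 0, 40] -> max=47
step 12: append 38 -> window=[47, 0, 40, 38] -> max=47
step 13: append 9 -> window=[0, 40, 38, 9] -> max=40
step 14: append 16 -> window=[40, 38, 9, 16] -> max=40
Window #11 max = 40

Answer: 40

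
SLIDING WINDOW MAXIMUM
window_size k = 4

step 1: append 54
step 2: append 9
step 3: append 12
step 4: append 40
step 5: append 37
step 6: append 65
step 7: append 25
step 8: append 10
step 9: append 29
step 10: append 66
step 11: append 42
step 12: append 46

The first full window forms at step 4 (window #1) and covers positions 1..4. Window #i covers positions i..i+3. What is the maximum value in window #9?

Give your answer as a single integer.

step 1: append 54 -> window=[54] (not full yet)
step 2: append 9 -> window=[54, 9] (not full yet)
step 3: append 12 -> window=[54, 9, 12] (not full yet)
step 4: append 40 -> window=[54, 9, 12, 40] -> max=54
step 5: append 37 -> window=[9, 12, 40, 37] -> max=40
step 6: append 65 -> window=[12, 40, 37, 65] -> max=65
step 7: append 25 -> window=[40, 37, 65, 25] -> max=65
step 8: append 10 -> window=[37, 65, 25, 10] -> max=65
step 9: append 29 -> window=[65, 25, 10, 29] -> max=65
step 10: append 66 -> window=[25, 10, 29, 66] -> max=66
step 11: append 42 -> window=[10, 29, 66, 42] -> max=66
step 12: append 46 -> window=[29, 66, 42, 46] -> max=66
Window #9 max = 66

Answer: 66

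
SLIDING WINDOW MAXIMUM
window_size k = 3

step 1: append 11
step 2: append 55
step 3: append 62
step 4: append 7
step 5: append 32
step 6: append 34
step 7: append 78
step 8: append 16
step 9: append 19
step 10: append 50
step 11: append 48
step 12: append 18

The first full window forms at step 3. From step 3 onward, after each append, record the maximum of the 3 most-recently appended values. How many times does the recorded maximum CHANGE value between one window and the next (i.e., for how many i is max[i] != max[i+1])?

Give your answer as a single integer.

step 1: append 11 -> window=[11] (not full yet)
step 2: append 55 -> window=[11, 55] (not full yet)
step 3: append 62 -> window=[11, 55, 62] -> max=62
step 4: append 7 -> window=[55, 62, 7] -> max=62
step 5: append 32 -> window=[62, 7, 32] -> max=62
step 6: append 34 -> window=[7, 32, 34] -> max=34
step 7: append 78 -> window=[32, 34, 78] -> max=78
step 8: append 16 -> window=[34, 78, 16] -> max=78
step 9: append 19 -> window=[78, 16, 19] -> max=78
step 10: append 50 -> window=[16, 19, 50] -> max=50
step 11: append 48 -> window=[19, 50, 48] -> max=50
step 12: append 18 -> window=[50, 48, 18] -> max=50
Recorded maximums: 62 62 62 34 78 78 78 50 50 50
Changes between consecutive maximums: 3

Answer: 3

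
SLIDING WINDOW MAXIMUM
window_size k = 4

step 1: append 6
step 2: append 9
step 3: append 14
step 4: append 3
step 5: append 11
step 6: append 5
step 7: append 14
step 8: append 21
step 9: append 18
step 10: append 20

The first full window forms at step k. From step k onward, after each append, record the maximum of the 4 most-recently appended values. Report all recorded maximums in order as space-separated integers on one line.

Answer: 14 14 14 14 21 21 21

Derivation:
step 1: append 6 -> window=[6] (not full yet)
step 2: append 9 -> window=[6, 9] (not full yet)
step 3: append 14 -> window=[6, 9, 14] (not full yet)
step 4: append 3 -> window=[6, 9, 14, 3] -> max=14
step 5: append 11 -> window=[9, 14, 3, 11] -> max=14
step 6: append 5 -> window=[14, 3, 11, 5] -> max=14
step 7: append 14 -> window=[3, 11, 5, 14] -> max=14
step 8: append 21 -> window=[11, 5, 14, 21] -> max=21
step 9: append 18 -> window=[5, 14, 21, 18] -> max=21
step 10: append 20 -> window=[14, 21, 18, 20] -> max=21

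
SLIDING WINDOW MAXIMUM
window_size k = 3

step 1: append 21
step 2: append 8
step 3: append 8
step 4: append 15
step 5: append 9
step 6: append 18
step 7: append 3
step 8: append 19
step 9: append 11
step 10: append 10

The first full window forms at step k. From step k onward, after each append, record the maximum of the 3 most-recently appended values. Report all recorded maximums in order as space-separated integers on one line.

Answer: 21 15 15 18 18 19 19 19

Derivation:
step 1: append 21 -> window=[21] (not full yet)
step 2: append 8 -> window=[21, 8] (not full yet)
step 3: append 8 -> window=[21, 8, 8] -> max=21
step 4: append 15 -> window=[8, 8, 15] -> max=15
step 5: append 9 -> window=[8, 15, 9] -> max=15
step 6: append 18 -> window=[15, 9, 18] -> max=18
step 7: append 3 -> window=[9, 18, 3] -> max=18
step 8: append 19 -> window=[18, 3, 19] -> max=19
step 9: append 11 -> window=[3, 19, 11] -> max=19
step 10: append 10 -> window=[19, 11, 10] -> max=19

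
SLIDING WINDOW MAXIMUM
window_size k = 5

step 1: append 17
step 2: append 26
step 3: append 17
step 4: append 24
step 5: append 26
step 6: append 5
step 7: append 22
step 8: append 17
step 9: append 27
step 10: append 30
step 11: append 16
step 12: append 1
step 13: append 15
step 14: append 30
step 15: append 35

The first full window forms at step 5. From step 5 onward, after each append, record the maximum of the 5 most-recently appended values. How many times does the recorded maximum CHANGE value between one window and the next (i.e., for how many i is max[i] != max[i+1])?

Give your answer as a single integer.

step 1: append 17 -> window=[17] (not full yet)
step 2: append 26 -> window=[17, 26] (not full yet)
step 3: append 17 -> window=[17, 26, 17] (not full yet)
step 4: append 24 -> window=[17, 26, 17, 24] (not full yet)
step 5: append 26 -> window=[17, 26, 17, 24, 26] -> max=26
step 6: append 5 -> window=[26, 17, 24, 26, 5] -> max=26
step 7: append 22 -> window=[17, 24, 26, 5, 22] -> max=26
step 8: append 17 -> window=[24, 26, 5, 22, 17] -> max=26
step 9: append 27 -> window=[26, 5, 22, 17, 27] -> max=27
step 10: append 30 -> window=[5, 22, 17, 27, 30] -> max=30
step 11: append 16 -> window=[22, 17, 27, 30, 16] -> max=30
step 12: append 1 -> window=[17, 27, 30, 16, 1] -> max=30
step 13: append 15 -> window=[27, 30, 16, 1, 15] -> max=30
step 14: append 30 -> window=[30, 16, 1, 15, 30] -> max=30
step 15: append 35 -> window=[16, 1, 15, 30, 35] -> max=35
Recorded maximums: 26 26 26 26 27 30 30 30 30 30 35
Changes between consecutive maximums: 3

Answer: 3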